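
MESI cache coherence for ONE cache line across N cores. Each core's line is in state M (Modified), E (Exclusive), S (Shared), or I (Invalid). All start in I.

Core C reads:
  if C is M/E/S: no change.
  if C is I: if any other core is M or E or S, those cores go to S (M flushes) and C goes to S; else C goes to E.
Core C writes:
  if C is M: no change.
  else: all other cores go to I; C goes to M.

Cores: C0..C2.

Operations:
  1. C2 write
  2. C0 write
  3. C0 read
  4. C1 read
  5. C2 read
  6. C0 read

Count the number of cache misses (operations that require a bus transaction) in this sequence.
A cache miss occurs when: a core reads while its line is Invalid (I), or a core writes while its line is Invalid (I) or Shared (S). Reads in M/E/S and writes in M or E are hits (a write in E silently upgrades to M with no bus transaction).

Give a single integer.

Op 1: C2 write [C2 write: invalidate none -> C2=M] -> [I,I,M] [MISS #1: write from I]
Op 2: C0 write [C0 write: invalidate ['C2=M'] -> C0=M] -> [M,I,I] [MISS #2: write from I]
Op 3: C0 read [C0 read: already in M, no change] -> [M,I,I] [hit: read from M]
Op 4: C1 read [C1 read from I: others=['C0=M'] -> C1=S, others downsized to S] -> [S,S,I] [MISS #3: read from I]
Op 5: C2 read [C2 read from I: others=['C0=S', 'C1=S'] -> C2=S, others downsized to S] -> [S,S,S] [MISS #4: read from I]
Op 6: C0 read [C0 read: already in S, no change] -> [S,S,S] [hit: read from S]

Answer: 4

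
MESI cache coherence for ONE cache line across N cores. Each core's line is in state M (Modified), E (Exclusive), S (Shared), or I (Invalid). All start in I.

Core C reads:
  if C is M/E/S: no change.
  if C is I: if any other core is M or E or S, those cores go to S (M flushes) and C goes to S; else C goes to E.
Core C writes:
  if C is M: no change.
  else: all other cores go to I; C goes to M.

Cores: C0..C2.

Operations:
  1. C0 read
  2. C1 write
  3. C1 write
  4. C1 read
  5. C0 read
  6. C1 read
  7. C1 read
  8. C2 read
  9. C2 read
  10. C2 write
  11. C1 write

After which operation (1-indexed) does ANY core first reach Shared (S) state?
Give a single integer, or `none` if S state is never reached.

Op 1: C0 read [C0 read from I: no other sharers -> C0=E (exclusive)] -> [E,I,I]
Op 2: C1 write [C1 write: invalidate ['C0=E'] -> C1=M] -> [I,M,I]
Op 3: C1 write [C1 write: already M (modified), no change] -> [I,M,I]
Op 4: C1 read [C1 read: already in M, no change] -> [I,M,I]
Op 5: C0 read [C0 read from I: others=['C1=M'] -> C0=S, others downsized to S] -> [S,S,I]
  -> First S state at op 5; remaining ops need not be traced.

Answer: 5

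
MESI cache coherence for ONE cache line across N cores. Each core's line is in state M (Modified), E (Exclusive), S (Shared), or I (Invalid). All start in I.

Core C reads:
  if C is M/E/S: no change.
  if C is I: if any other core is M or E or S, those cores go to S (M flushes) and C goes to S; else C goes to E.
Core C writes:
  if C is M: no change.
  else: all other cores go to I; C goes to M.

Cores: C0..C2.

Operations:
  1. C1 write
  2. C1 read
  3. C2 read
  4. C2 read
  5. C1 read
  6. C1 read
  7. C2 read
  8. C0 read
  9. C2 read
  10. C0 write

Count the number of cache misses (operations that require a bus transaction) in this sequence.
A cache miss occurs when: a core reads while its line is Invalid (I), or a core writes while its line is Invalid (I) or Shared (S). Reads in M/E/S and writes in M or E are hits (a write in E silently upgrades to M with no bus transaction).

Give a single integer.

Op 1: C1 write [C1 write: invalidate none -> C1=M] -> [I,M,I] [MISS #1: write from I]
Op 2: C1 read [C1 read: already in M, no change] -> [I,M,I] [hit: read from M]
Op 3: C2 read [C2 read from I: others=['C1=M'] -> C2=S, others downsized to S] -> [I,S,S] [MISS #2: read from I]
Op 4: C2 read [C2 read: already in S, no change] -> [I,S,S] [hit: read from S]
Op 5: C1 read [C1 read: already in S, no change] -> [I,S,S] [hit: read from S]
Op 6: C1 read [C1 read: already in S, no change] -> [I,S,S] [hit: read from S]
Op 7: C2 read [C2 read: already in S, no change] -> [I,S,S] [hit: read from S]
Op 8: C0 read [C0 read from I: others=['C1=S', 'C2=S'] -> C0=S, others downsized to S] -> [S,S,S] [MISS #3: read from I]
Op 9: C2 read [C2 read: already in S, no change] -> [S,S,S] [hit: read from S]
Op 10: C0 write [C0 write: invalidate ['C1=S', 'C2=S'] -> C0=M] -> [M,I,I] [MISS #4: write from S]

Answer: 4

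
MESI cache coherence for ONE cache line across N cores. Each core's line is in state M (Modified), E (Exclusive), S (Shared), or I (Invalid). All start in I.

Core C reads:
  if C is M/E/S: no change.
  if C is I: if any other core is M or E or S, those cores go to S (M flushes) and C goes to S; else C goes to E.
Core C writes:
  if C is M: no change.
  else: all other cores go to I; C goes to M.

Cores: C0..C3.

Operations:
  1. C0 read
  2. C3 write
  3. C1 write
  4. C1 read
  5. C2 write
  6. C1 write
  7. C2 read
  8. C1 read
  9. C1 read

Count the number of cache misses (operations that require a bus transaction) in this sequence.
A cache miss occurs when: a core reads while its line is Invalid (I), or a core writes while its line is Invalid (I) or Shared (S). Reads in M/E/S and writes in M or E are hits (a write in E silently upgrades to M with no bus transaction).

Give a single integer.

Op 1: C0 read [C0 read from I: no other sharers -> C0=E (exclusive)] -> [E,I,I,I] [MISS #1: read from I]
Op 2: C3 write [C3 write: invalidate ['C0=E'] -> C3=M] -> [I,I,I,M] [MISS #2: write from I]
Op 3: C1 write [C1 write: invalidate ['C3=M'] -> C1=M] -> [I,M,I,I] [MISS #3: write from I]
Op 4: C1 read [C1 read: already in M, no change] -> [I,M,I,I] [hit: read from M]
Op 5: C2 write [C2 write: invalidate ['C1=M'] -> C2=M] -> [I,I,M,I] [MISS #4: write from I]
Op 6: C1 write [C1 write: invalidate ['C2=M'] -> C1=M] -> [I,M,I,I] [MISS #5: write from I]
Op 7: C2 read [C2 read from I: others=['C1=M'] -> C2=S, others downsized to S] -> [I,S,S,I] [MISS #6: read from I]
Op 8: C1 read [C1 read: already in S, no change] -> [I,S,S,I] [hit: read from S]
Op 9: C1 read [C1 read: already in S, no change] -> [I,S,S,I] [hit: read from S]

Answer: 6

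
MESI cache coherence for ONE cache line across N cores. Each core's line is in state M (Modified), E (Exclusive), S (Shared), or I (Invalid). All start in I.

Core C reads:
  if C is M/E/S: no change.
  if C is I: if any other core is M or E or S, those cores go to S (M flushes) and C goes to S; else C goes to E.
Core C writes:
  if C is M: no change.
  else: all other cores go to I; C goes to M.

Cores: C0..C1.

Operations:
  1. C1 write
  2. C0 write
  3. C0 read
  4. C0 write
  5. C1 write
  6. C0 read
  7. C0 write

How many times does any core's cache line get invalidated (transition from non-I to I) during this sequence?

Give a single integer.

Op 1: C1 write [C1 write: invalidate none -> C1=M] -> [I,M] (invalidations this op: 0; running total: 0)
Op 2: C0 write [C0 write: invalidate ['C1=M'] -> C0=M] -> [M,I] (invalidations this op: 1; running total: 1)
Op 3: C0 read [C0 read: already in M, no change] -> [M,I] (invalidations this op: 0; running total: 1)
Op 4: C0 write [C0 write: already M (modified), no change] -> [M,I] (invalidations this op: 0; running total: 1)
Op 5: C1 write [C1 write: invalidate ['C0=M'] -> C1=M] -> [I,M] (invalidations this op: 1; running total: 2)
Op 6: C0 read [C0 read from I: others=['C1=M'] -> C0=S, others downsized to S] -> [S,S] (invalidations this op: 0; running total: 2)
Op 7: C0 write [C0 write: invalidate ['C1=S'] -> C0=M] -> [M,I] (invalidations this op: 1; running total: 3)

Answer: 3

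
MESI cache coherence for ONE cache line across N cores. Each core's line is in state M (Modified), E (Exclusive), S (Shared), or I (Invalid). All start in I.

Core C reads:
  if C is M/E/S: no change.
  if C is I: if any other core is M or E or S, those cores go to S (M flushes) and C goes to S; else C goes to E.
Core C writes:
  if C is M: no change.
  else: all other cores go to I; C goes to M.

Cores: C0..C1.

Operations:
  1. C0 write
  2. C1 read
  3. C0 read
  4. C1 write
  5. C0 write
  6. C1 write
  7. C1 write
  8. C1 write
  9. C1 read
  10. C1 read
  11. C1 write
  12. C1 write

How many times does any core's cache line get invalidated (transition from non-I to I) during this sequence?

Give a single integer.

Answer: 3

Derivation:
Op 1: C0 write [C0 write: invalidate none -> C0=M] -> [M,I] (invalidations this op: 0; running total: 0)
Op 2: C1 read [C1 read from I: others=['C0=M'] -> C1=S, others downsized to S] -> [S,S] (invalidations this op: 0; running total: 0)
Op 3: C0 read [C0 read: already in S, no change] -> [S,S] (invalidations this op: 0; running total: 0)
Op 4: C1 write [C1 write: invalidate ['C0=S'] -> C1=M] -> [I,M] (invalidations this op: 1; running total: 1)
Op 5: C0 write [C0 write: invalidate ['C1=M'] -> C0=M] -> [M,I] (invalidations this op: 1; running total: 2)
Op 6: C1 write [C1 write: invalidate ['C0=M'] -> C1=M] -> [I,M] (invalidations this op: 1; running total: 3)
Op 7: C1 write [C1 write: already M (modified), no change] -> [I,M] (invalidations this op: 0; running total: 3)
Op 8: C1 write [C1 write: already M (modified), no change] -> [I,M] (invalidations this op: 0; running total: 3)
Op 9: C1 read [C1 read: already in M, no change] -> [I,M] (invalidations this op: 0; running total: 3)
Op 10: C1 read [C1 read: already in M, no change] -> [I,M] (invalidations this op: 0; running total: 3)
Op 11: C1 write [C1 write: already M (modified), no change] -> [I,M] (invalidations this op: 0; running total: 3)
Op 12: C1 write [C1 write: already M (modified), no change] -> [I,M] (invalidations this op: 0; running total: 3)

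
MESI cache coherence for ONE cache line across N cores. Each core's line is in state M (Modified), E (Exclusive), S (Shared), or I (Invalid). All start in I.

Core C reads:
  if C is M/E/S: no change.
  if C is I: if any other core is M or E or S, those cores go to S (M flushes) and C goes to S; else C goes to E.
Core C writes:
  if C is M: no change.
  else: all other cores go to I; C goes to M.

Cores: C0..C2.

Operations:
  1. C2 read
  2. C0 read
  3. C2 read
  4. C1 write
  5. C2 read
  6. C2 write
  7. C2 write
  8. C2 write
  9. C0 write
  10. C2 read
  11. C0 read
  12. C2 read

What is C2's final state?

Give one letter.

Answer: S

Derivation:
Op 1: C2 read [C2 read from I: no other sharers -> C2=E (exclusive)] -> [I,I,E]
Op 2: C0 read [C0 read from I: others=['C2=E'] -> C0=S, others downsized to S] -> [S,I,S]
Op 3: C2 read [C2 read: already in S, no change] -> [S,I,S]
Op 4: C1 write [C1 write: invalidate ['C0=S', 'C2=S'] -> C1=M] -> [I,M,I]
Op 5: C2 read [C2 read from I: others=['C1=M'] -> C2=S, others downsized to S] -> [I,S,S]
Op 6: C2 write [C2 write: invalidate ['C1=S'] -> C2=M] -> [I,I,M]
Op 7: C2 write [C2 write: already M (modified), no change] -> [I,I,M]
Op 8: C2 write [C2 write: already M (modified), no change] -> [I,I,M]
Op 9: C0 write [C0 write: invalidate ['C2=M'] -> C0=M] -> [M,I,I]
Op 10: C2 read [C2 read from I: others=['C0=M'] -> C2=S, others downsized to S] -> [S,I,S]
Op 11: C0 read [C0 read: already in S, no change] -> [S,I,S]
Op 12: C2 read [C2 read: already in S, no change] -> [S,I,S]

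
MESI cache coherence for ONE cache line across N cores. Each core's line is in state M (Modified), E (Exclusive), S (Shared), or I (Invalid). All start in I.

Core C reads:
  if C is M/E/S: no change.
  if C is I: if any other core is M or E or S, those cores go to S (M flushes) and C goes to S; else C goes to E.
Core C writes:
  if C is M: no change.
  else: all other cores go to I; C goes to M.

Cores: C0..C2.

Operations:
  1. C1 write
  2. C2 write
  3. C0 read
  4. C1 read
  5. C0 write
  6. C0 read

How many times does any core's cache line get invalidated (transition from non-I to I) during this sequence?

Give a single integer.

Op 1: C1 write [C1 write: invalidate none -> C1=M] -> [I,M,I] (invalidations this op: 0; running total: 0)
Op 2: C2 write [C2 write: invalidate ['C1=M'] -> C2=M] -> [I,I,M] (invalidations this op: 1; running total: 1)
Op 3: C0 read [C0 read from I: others=['C2=M'] -> C0=S, others downsized to S] -> [S,I,S] (invalidations this op: 0; running total: 1)
Op 4: C1 read [C1 read from I: others=['C0=S', 'C2=S'] -> C1=S, others downsized to S] -> [S,S,S] (invalidations this op: 0; running total: 1)
Op 5: C0 write [C0 write: invalidate ['C1=S', 'C2=S'] -> C0=M] -> [M,I,I] (invalidations this op: 2; running total: 3)
Op 6: C0 read [C0 read: already in M, no change] -> [M,I,I] (invalidations this op: 0; running total: 3)

Answer: 3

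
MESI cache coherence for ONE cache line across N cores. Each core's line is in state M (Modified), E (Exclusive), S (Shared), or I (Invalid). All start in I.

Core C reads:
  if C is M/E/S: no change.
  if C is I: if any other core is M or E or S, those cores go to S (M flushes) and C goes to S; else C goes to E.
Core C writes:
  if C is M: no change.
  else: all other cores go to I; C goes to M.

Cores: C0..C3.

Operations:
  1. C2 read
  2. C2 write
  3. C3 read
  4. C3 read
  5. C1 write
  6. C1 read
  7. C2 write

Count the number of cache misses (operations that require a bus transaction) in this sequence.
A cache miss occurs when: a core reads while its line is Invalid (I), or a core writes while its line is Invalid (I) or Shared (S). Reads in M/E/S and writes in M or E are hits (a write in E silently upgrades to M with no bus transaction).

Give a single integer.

Op 1: C2 read [C2 read from I: no other sharers -> C2=E (exclusive)] -> [I,I,E,I] [MISS #1: read from I]
Op 2: C2 write [C2 write: invalidate none -> C2=M] -> [I,I,M,I] [hit: write from E is a silent E->M upgrade, no bus transaction]
Op 3: C3 read [C3 read from I: others=['C2=M'] -> C3=S, others downsized to S] -> [I,I,S,S] [MISS #2: read from I]
Op 4: C3 read [C3 read: already in S, no change] -> [I,I,S,S] [hit: read from S]
Op 5: C1 write [C1 write: invalidate ['C2=S', 'C3=S'] -> C1=M] -> [I,M,I,I] [MISS #3: write from I]
Op 6: C1 read [C1 read: already in M, no change] -> [I,M,I,I] [hit: read from M]
Op 7: C2 write [C2 write: invalidate ['C1=M'] -> C2=M] -> [I,I,M,I] [MISS #4: write from I]

Answer: 4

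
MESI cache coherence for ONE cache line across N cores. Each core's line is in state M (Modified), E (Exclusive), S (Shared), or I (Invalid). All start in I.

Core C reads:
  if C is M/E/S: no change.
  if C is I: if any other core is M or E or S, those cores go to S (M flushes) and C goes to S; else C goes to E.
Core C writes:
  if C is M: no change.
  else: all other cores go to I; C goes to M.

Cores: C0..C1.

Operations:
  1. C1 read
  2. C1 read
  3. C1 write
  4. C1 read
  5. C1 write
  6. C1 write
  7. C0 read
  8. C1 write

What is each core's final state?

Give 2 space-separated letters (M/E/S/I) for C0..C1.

Op 1: C1 read [C1 read from I: no other sharers -> C1=E (exclusive)] -> [I,E]
Op 2: C1 read [C1 read: already in E, no change] -> [I,E]
Op 3: C1 write [C1 write: invalidate none -> C1=M] -> [I,M]
Op 4: C1 read [C1 read: already in M, no change] -> [I,M]
Op 5: C1 write [C1 write: already M (modified), no change] -> [I,M]
Op 6: C1 write [C1 write: already M (modified), no change] -> [I,M]
Op 7: C0 read [C0 read from I: others=['C1=M'] -> C0=S, others downsized to S] -> [S,S]
Op 8: C1 write [C1 write: invalidate ['C0=S'] -> C1=M] -> [I,M]

Answer: I M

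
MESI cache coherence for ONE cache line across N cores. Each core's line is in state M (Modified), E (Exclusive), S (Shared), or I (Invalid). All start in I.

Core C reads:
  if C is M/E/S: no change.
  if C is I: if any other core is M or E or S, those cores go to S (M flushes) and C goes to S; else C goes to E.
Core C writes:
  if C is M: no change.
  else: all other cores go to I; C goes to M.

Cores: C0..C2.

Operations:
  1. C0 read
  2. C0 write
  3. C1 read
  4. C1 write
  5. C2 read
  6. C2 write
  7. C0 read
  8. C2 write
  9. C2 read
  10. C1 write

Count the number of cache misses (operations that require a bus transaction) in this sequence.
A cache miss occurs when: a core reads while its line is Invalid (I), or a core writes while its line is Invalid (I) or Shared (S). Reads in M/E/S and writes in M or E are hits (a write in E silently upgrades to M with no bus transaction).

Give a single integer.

Answer: 8

Derivation:
Op 1: C0 read [C0 read from I: no other sharers -> C0=E (exclusive)] -> [E,I,I] [MISS #1: read from I]
Op 2: C0 write [C0 write: invalidate none -> C0=M] -> [M,I,I] [hit: write from E is a silent E->M upgrade, no bus transaction]
Op 3: C1 read [C1 read from I: others=['C0=M'] -> C1=S, others downsized to S] -> [S,S,I] [MISS #2: read from I]
Op 4: C1 write [C1 write: invalidate ['C0=S'] -> C1=M] -> [I,M,I] [MISS #3: write from S]
Op 5: C2 read [C2 read from I: others=['C1=M'] -> C2=S, others downsized to S] -> [I,S,S] [MISS #4: read from I]
Op 6: C2 write [C2 write: invalidate ['C1=S'] -> C2=M] -> [I,I,M] [MISS #5: write from S]
Op 7: C0 read [C0 read from I: others=['C2=M'] -> C0=S, others downsized to S] -> [S,I,S] [MISS #6: read from I]
Op 8: C2 write [C2 write: invalidate ['C0=S'] -> C2=M] -> [I,I,M] [MISS #7: write from S]
Op 9: C2 read [C2 read: already in M, no change] -> [I,I,M] [hit: read from M]
Op 10: C1 write [C1 write: invalidate ['C2=M'] -> C1=M] -> [I,M,I] [MISS #8: write from I]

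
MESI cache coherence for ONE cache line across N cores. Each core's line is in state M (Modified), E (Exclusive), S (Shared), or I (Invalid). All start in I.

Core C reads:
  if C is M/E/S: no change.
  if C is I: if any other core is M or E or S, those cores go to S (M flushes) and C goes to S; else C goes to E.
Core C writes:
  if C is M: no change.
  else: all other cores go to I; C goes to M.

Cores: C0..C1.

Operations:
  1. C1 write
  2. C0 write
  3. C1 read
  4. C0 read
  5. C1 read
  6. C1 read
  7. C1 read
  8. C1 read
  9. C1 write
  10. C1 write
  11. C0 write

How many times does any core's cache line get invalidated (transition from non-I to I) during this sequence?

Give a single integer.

Answer: 3

Derivation:
Op 1: C1 write [C1 write: invalidate none -> C1=M] -> [I,M] (invalidations this op: 0; running total: 0)
Op 2: C0 write [C0 write: invalidate ['C1=M'] -> C0=M] -> [M,I] (invalidations this op: 1; running total: 1)
Op 3: C1 read [C1 read from I: others=['C0=M'] -> C1=S, others downsized to S] -> [S,S] (invalidations this op: 0; running total: 1)
Op 4: C0 read [C0 read: already in S, no change] -> [S,S] (invalidations this op: 0; running total: 1)
Op 5: C1 read [C1 read: already in S, no change] -> [S,S] (invalidations this op: 0; running total: 1)
Op 6: C1 read [C1 read: already in S, no change] -> [S,S] (invalidations this op: 0; running total: 1)
Op 7: C1 read [C1 read: already in S, no change] -> [S,S] (invalidations this op: 0; running total: 1)
Op 8: C1 read [C1 read: already in S, no change] -> [S,S] (invalidations this op: 0; running total: 1)
Op 9: C1 write [C1 write: invalidate ['C0=S'] -> C1=M] -> [I,M] (invalidations this op: 1; running total: 2)
Op 10: C1 write [C1 write: already M (modified), no change] -> [I,M] (invalidations this op: 0; running total: 2)
Op 11: C0 write [C0 write: invalidate ['C1=M'] -> C0=M] -> [M,I] (invalidations this op: 1; running total: 3)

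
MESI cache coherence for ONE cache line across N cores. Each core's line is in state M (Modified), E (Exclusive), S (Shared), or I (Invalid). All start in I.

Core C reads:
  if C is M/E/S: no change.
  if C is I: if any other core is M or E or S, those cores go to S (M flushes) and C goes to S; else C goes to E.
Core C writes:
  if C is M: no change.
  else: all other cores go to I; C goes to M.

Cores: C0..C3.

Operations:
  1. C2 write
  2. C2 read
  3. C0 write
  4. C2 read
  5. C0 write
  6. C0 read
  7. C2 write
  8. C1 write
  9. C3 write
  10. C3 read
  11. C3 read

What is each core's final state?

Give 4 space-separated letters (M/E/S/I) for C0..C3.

Op 1: C2 write [C2 write: invalidate none -> C2=M] -> [I,I,M,I]
Op 2: C2 read [C2 read: already in M, no change] -> [I,I,M,I]
Op 3: C0 write [C0 write: invalidate ['C2=M'] -> C0=M] -> [M,I,I,I]
Op 4: C2 read [C2 read from I: others=['C0=M'] -> C2=S, others downsized to S] -> [S,I,S,I]
Op 5: C0 write [C0 write: invalidate ['C2=S'] -> C0=M] -> [M,I,I,I]
Op 6: C0 read [C0 read: already in M, no change] -> [M,I,I,I]
Op 7: C2 write [C2 write: invalidate ['C0=M'] -> C2=M] -> [I,I,M,I]
Op 8: C1 write [C1 write: invalidate ['C2=M'] -> C1=M] -> [I,M,I,I]
Op 9: C3 write [C3 write: invalidate ['C1=M'] -> C3=M] -> [I,I,I,M]
Op 10: C3 read [C3 read: already in M, no change] -> [I,I,I,M]
Op 11: C3 read [C3 read: already in M, no change] -> [I,I,I,M]

Answer: I I I M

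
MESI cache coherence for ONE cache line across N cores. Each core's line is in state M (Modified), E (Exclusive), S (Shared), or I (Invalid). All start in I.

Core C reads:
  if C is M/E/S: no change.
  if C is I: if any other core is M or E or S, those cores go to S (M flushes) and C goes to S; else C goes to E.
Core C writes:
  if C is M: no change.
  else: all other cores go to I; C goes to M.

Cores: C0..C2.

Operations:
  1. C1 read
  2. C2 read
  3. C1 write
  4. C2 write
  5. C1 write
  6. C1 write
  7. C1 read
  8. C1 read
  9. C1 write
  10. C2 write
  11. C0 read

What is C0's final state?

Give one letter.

Op 1: C1 read [C1 read from I: no other sharers -> C1=E (exclusive)] -> [I,E,I]
Op 2: C2 read [C2 read from I: others=['C1=E'] -> C2=S, others downsized to S] -> [I,S,S]
Op 3: C1 write [C1 write: invalidate ['C2=S'] -> C1=M] -> [I,M,I]
Op 4: C2 write [C2 write: invalidate ['C1=M'] -> C2=M] -> [I,I,M]
Op 5: C1 write [C1 write: invalidate ['C2=M'] -> C1=M] -> [I,M,I]
Op 6: C1 write [C1 write: already M (modified), no change] -> [I,M,I]
Op 7: C1 read [C1 read: already in M, no change] -> [I,M,I]
Op 8: C1 read [C1 read: already in M, no change] -> [I,M,I]
Op 9: C1 write [C1 write: already M (modified), no change] -> [I,M,I]
Op 10: C2 write [C2 write: invalidate ['C1=M'] -> C2=M] -> [I,I,M]
Op 11: C0 read [C0 read from I: others=['C2=M'] -> C0=S, others downsized to S] -> [S,I,S]

Answer: S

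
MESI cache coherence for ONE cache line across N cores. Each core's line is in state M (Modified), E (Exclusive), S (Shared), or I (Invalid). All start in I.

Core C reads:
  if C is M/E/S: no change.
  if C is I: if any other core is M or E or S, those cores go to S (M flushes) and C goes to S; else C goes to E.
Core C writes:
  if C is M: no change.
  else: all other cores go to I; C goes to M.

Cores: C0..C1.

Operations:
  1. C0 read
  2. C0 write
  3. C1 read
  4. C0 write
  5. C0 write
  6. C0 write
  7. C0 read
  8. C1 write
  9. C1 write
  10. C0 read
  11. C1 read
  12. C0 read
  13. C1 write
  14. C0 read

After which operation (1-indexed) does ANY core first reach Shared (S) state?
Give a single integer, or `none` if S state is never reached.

Op 1: C0 read [C0 read from I: no other sharers -> C0=E (exclusive)] -> [E,I]
Op 2: C0 write [C0 write: invalidate none -> C0=M] -> [M,I]
Op 3: C1 read [C1 read from I: others=['C0=M'] -> C1=S, others downsized to S] -> [S,S]
  -> First S state at op 3; remaining ops need not be traced.

Answer: 3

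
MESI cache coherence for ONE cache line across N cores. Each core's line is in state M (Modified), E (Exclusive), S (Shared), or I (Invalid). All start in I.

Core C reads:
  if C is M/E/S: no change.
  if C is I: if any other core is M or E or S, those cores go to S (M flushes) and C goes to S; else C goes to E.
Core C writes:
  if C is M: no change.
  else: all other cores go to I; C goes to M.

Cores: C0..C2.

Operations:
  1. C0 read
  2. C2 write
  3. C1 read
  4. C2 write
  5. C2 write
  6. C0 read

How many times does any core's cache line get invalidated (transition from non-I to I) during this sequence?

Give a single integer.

Op 1: C0 read [C0 read from I: no other sharers -> C0=E (exclusive)] -> [E,I,I] (invalidations this op: 0; running total: 0)
Op 2: C2 write [C2 write: invalidate ['C0=E'] -> C2=M] -> [I,I,M] (invalidations this op: 1; running total: 1)
Op 3: C1 read [C1 read from I: others=['C2=M'] -> C1=S, others downsized to S] -> [I,S,S] (invalidations this op: 0; running total: 1)
Op 4: C2 write [C2 write: invalidate ['C1=S'] -> C2=M] -> [I,I,M] (invalidations this op: 1; running total: 2)
Op 5: C2 write [C2 write: already M (modified), no change] -> [I,I,M] (invalidations this op: 0; running total: 2)
Op 6: C0 read [C0 read from I: others=['C2=M'] -> C0=S, others downsized to S] -> [S,I,S] (invalidations this op: 0; running total: 2)

Answer: 2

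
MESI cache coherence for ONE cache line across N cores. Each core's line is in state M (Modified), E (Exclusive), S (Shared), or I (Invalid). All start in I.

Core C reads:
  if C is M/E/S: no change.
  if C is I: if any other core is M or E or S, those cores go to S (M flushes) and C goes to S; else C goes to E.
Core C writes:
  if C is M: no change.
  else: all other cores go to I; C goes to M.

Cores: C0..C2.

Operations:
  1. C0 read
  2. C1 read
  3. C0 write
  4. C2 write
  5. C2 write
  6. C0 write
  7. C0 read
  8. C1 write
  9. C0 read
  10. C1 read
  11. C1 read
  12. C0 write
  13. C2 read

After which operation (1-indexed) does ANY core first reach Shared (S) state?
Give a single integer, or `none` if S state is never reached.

Answer: 2

Derivation:
Op 1: C0 read [C0 read from I: no other sharers -> C0=E (exclusive)] -> [E,I,I]
Op 2: C1 read [C1 read from I: others=['C0=E'] -> C1=S, others downsized to S] -> [S,S,I]
  -> First S state at op 2; remaining ops need not be traced.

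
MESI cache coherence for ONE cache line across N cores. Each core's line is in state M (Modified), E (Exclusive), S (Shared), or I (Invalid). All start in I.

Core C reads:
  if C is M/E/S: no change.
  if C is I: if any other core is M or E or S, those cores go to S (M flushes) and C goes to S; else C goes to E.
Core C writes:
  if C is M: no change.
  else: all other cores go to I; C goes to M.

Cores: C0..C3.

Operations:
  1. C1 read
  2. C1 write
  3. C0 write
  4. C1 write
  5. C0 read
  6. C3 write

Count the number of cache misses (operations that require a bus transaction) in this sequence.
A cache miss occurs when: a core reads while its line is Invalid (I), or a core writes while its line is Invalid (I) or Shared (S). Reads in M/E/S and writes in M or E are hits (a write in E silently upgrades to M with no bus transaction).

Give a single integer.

Op 1: C1 read [C1 read from I: no other sharers -> C1=E (exclusive)] -> [I,E,I,I] [MISS #1: read from I]
Op 2: C1 write [C1 write: invalidate none -> C1=M] -> [I,M,I,I] [hit: write from E is a silent E->M upgrade, no bus transaction]
Op 3: C0 write [C0 write: invalidate ['C1=M'] -> C0=M] -> [M,I,I,I] [MISS #2: write from I]
Op 4: C1 write [C1 write: invalidate ['C0=M'] -> C1=M] -> [I,M,I,I] [MISS #3: write from I]
Op 5: C0 read [C0 read from I: others=['C1=M'] -> C0=S, others downsized to S] -> [S,S,I,I] [MISS #4: read from I]
Op 6: C3 write [C3 write: invalidate ['C0=S', 'C1=S'] -> C3=M] -> [I,I,I,M] [MISS #5: write from I]

Answer: 5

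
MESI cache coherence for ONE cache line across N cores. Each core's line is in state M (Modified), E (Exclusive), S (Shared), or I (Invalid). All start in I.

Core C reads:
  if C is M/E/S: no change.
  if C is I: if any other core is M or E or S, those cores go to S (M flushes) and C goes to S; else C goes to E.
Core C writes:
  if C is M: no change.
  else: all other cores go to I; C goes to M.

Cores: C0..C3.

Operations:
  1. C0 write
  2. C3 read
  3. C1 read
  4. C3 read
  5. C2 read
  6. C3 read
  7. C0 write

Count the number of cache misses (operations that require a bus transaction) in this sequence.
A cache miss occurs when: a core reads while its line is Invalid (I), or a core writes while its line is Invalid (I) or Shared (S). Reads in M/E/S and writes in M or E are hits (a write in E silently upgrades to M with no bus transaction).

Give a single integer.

Answer: 5

Derivation:
Op 1: C0 write [C0 write: invalidate none -> C0=M] -> [M,I,I,I] [MISS #1: write from I]
Op 2: C3 read [C3 read from I: others=['C0=M'] -> C3=S, others downsized to S] -> [S,I,I,S] [MISS #2: read from I]
Op 3: C1 read [C1 read from I: others=['C0=S', 'C3=S'] -> C1=S, others downsized to S] -> [S,S,I,S] [MISS #3: read from I]
Op 4: C3 read [C3 read: already in S, no change] -> [S,S,I,S] [hit: read from S]
Op 5: C2 read [C2 read from I: others=['C0=S', 'C1=S', 'C3=S'] -> C2=S, others downsized to S] -> [S,S,S,S] [MISS #4: read from I]
Op 6: C3 read [C3 read: already in S, no change] -> [S,S,S,S] [hit: read from S]
Op 7: C0 write [C0 write: invalidate ['C1=S', 'C2=S', 'C3=S'] -> C0=M] -> [M,I,I,I] [MISS #5: write from S]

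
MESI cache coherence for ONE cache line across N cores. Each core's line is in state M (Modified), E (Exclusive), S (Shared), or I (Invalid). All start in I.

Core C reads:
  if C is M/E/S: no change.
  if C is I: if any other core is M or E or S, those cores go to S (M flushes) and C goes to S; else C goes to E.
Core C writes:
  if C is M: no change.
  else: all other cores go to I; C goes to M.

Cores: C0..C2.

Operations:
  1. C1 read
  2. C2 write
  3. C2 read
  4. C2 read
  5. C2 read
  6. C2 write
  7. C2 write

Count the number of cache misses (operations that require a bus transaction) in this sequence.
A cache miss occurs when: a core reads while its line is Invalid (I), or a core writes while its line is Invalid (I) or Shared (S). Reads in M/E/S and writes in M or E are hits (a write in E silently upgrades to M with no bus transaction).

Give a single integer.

Op 1: C1 read [C1 read from I: no other sharers -> C1=E (exclusive)] -> [I,E,I] [MISS #1: read from I]
Op 2: C2 write [C2 write: invalidate ['C1=E'] -> C2=M] -> [I,I,M] [MISS #2: write from I]
Op 3: C2 read [C2 read: already in M, no change] -> [I,I,M] [hit: read from M]
Op 4: C2 read [C2 read: already in M, no change] -> [I,I,M] [hit: read from M]
Op 5: C2 read [C2 read: already in M, no change] -> [I,I,M] [hit: read from M]
Op 6: C2 write [C2 write: already M (modified), no change] -> [I,I,M] [hit: write from M]
Op 7: C2 write [C2 write: already M (modified), no change] -> [I,I,M] [hit: write from M]

Answer: 2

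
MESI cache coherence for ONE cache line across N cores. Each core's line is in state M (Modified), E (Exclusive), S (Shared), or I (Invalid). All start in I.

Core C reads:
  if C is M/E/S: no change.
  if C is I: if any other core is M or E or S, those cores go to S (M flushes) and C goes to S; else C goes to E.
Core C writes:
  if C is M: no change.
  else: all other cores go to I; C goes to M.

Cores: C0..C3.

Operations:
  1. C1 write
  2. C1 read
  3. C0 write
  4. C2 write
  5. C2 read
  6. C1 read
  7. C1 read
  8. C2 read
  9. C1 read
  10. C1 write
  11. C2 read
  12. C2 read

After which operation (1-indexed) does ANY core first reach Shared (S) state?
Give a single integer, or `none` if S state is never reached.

Op 1: C1 write [C1 write: invalidate none -> C1=M] -> [I,M,I,I]
Op 2: C1 read [C1 read: already in M, no change] -> [I,M,I,I]
Op 3: C0 write [C0 write: invalidate ['C1=M'] -> C0=M] -> [M,I,I,I]
Op 4: C2 write [C2 write: invalidate ['C0=M'] -> C2=M] -> [I,I,M,I]
Op 5: C2 read [C2 read: already in M, no change] -> [I,I,M,I]
Op 6: C1 read [C1 read from I: others=['C2=M'] -> C1=S, others downsized to S] -> [I,S,S,I]
  -> First S state at op 6; remaining ops need not be traced.

Answer: 6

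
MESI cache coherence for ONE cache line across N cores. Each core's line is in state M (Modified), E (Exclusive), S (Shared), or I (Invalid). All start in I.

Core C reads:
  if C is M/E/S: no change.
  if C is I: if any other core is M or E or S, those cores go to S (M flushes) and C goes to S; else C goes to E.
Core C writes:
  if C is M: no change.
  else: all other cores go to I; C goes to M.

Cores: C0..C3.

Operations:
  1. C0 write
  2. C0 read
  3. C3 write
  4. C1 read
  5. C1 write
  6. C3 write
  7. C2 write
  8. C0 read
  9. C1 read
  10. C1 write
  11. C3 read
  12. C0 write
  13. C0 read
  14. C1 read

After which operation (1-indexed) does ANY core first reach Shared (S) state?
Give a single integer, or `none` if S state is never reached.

Answer: 4

Derivation:
Op 1: C0 write [C0 write: invalidate none -> C0=M] -> [M,I,I,I]
Op 2: C0 read [C0 read: already in M, no change] -> [M,I,I,I]
Op 3: C3 write [C3 write: invalidate ['C0=M'] -> C3=M] -> [I,I,I,M]
Op 4: C1 read [C1 read from I: others=['C3=M'] -> C1=S, others downsized to S] -> [I,S,I,S]
  -> First S state at op 4; remaining ops need not be traced.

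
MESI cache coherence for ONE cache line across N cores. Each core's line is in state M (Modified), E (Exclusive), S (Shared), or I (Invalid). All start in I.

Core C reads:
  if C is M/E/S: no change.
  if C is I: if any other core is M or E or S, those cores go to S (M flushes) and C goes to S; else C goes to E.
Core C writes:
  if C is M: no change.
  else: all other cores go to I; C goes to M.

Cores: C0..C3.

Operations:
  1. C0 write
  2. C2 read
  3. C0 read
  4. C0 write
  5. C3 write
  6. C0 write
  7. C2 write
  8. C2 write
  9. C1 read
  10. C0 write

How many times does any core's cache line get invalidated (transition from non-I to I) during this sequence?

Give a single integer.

Answer: 6

Derivation:
Op 1: C0 write [C0 write: invalidate none -> C0=M] -> [M,I,I,I] (invalidations this op: 0; running total: 0)
Op 2: C2 read [C2 read from I: others=['C0=M'] -> C2=S, others downsized to S] -> [S,I,S,I] (invalidations this op: 0; running total: 0)
Op 3: C0 read [C0 read: already in S, no change] -> [S,I,S,I] (invalidations this op: 0; running total: 0)
Op 4: C0 write [C0 write: invalidate ['C2=S'] -> C0=M] -> [M,I,I,I] (invalidations this op: 1; running total: 1)
Op 5: C3 write [C3 write: invalidate ['C0=M'] -> C3=M] -> [I,I,I,M] (invalidations this op: 1; running total: 2)
Op 6: C0 write [C0 write: invalidate ['C3=M'] -> C0=M] -> [M,I,I,I] (invalidations this op: 1; running total: 3)
Op 7: C2 write [C2 write: invalidate ['C0=M'] -> C2=M] -> [I,I,M,I] (invalidations this op: 1; running total: 4)
Op 8: C2 write [C2 write: already M (modified), no change] -> [I,I,M,I] (invalidations this op: 0; running total: 4)
Op 9: C1 read [C1 read from I: others=['C2=M'] -> C1=S, others downsized to S] -> [I,S,S,I] (invalidations this op: 0; running total: 4)
Op 10: C0 write [C0 write: invalidate ['C1=S', 'C2=S'] -> C0=M] -> [M,I,I,I] (invalidations this op: 2; running total: 6)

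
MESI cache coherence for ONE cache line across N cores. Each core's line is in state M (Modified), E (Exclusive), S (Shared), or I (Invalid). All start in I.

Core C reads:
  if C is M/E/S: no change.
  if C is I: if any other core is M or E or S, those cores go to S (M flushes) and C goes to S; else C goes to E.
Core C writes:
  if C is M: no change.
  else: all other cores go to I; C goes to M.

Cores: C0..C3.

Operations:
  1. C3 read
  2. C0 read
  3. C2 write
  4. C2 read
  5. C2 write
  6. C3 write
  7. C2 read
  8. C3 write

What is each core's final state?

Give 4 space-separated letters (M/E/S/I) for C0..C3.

Answer: I I I M

Derivation:
Op 1: C3 read [C3 read from I: no other sharers -> C3=E (exclusive)] -> [I,I,I,E]
Op 2: C0 read [C0 read from I: others=['C3=E'] -> C0=S, others downsized to S] -> [S,I,I,S]
Op 3: C2 write [C2 write: invalidate ['C0=S', 'C3=S'] -> C2=M] -> [I,I,M,I]
Op 4: C2 read [C2 read: already in M, no change] -> [I,I,M,I]
Op 5: C2 write [C2 write: already M (modified), no change] -> [I,I,M,I]
Op 6: C3 write [C3 write: invalidate ['C2=M'] -> C3=M] -> [I,I,I,M]
Op 7: C2 read [C2 read from I: others=['C3=M'] -> C2=S, others downsized to S] -> [I,I,S,S]
Op 8: C3 write [C3 write: invalidate ['C2=S'] -> C3=M] -> [I,I,I,M]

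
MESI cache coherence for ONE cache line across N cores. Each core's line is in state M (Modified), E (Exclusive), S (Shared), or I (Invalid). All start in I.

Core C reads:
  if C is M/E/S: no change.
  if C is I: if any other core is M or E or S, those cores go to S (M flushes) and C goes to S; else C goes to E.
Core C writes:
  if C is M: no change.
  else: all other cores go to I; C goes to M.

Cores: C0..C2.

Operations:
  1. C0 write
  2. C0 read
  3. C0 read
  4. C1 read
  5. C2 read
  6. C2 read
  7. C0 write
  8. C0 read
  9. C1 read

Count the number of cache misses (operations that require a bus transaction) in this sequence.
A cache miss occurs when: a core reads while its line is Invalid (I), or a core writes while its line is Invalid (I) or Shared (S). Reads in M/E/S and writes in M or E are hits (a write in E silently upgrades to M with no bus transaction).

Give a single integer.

Op 1: C0 write [C0 write: invalidate none -> C0=M] -> [M,I,I] [MISS #1: write from I]
Op 2: C0 read [C0 read: already in M, no change] -> [M,I,I] [hit: read from M]
Op 3: C0 read [C0 read: already in M, no change] -> [M,I,I] [hit: read from M]
Op 4: C1 read [C1 read from I: others=['C0=M'] -> C1=S, others downsized to S] -> [S,S,I] [MISS #2: read from I]
Op 5: C2 read [C2 read from I: others=['C0=S', 'C1=S'] -> C2=S, others downsized to S] -> [S,S,S] [MISS #3: read from I]
Op 6: C2 read [C2 read: already in S, no change] -> [S,S,S] [hit: read from S]
Op 7: C0 write [C0 write: invalidate ['C1=S', 'C2=S'] -> C0=M] -> [M,I,I] [MISS #4: write from S]
Op 8: C0 read [C0 read: already in M, no change] -> [M,I,I] [hit: read from M]
Op 9: C1 read [C1 read from I: others=['C0=M'] -> C1=S, others downsized to S] -> [S,S,I] [MISS #5: read from I]

Answer: 5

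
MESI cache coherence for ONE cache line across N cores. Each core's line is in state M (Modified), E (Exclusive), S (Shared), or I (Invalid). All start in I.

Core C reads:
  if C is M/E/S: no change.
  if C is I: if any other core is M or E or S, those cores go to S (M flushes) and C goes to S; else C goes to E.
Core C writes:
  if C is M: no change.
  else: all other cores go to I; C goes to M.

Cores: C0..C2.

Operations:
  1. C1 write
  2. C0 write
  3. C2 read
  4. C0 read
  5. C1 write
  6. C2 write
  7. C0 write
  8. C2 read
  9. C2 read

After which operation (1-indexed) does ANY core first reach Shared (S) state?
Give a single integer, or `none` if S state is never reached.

Op 1: C1 write [C1 write: invalidate none -> C1=M] -> [I,M,I]
Op 2: C0 write [C0 write: invalidate ['C1=M'] -> C0=M] -> [M,I,I]
Op 3: C2 read [C2 read from I: others=['C0=M'] -> C2=S, others downsized to S] -> [S,I,S]
  -> First S state at op 3; remaining ops need not be traced.

Answer: 3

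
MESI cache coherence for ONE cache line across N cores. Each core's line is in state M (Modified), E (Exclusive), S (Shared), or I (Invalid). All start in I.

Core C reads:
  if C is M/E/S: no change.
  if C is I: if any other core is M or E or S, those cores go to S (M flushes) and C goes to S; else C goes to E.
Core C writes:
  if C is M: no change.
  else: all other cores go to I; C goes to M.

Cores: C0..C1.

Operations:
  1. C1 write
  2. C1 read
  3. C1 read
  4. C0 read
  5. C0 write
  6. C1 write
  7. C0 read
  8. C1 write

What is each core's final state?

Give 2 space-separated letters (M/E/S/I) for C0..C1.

Op 1: C1 write [C1 write: invalidate none -> C1=M] -> [I,M]
Op 2: C1 read [C1 read: already in M, no change] -> [I,M]
Op 3: C1 read [C1 read: already in M, no change] -> [I,M]
Op 4: C0 read [C0 read from I: others=['C1=M'] -> C0=S, others downsized to S] -> [S,S]
Op 5: C0 write [C0 write: invalidate ['C1=S'] -> C0=M] -> [M,I]
Op 6: C1 write [C1 write: invalidate ['C0=M'] -> C1=M] -> [I,M]
Op 7: C0 read [C0 read from I: others=['C1=M'] -> C0=S, others downsized to S] -> [S,S]
Op 8: C1 write [C1 write: invalidate ['C0=S'] -> C1=M] -> [I,M]

Answer: I M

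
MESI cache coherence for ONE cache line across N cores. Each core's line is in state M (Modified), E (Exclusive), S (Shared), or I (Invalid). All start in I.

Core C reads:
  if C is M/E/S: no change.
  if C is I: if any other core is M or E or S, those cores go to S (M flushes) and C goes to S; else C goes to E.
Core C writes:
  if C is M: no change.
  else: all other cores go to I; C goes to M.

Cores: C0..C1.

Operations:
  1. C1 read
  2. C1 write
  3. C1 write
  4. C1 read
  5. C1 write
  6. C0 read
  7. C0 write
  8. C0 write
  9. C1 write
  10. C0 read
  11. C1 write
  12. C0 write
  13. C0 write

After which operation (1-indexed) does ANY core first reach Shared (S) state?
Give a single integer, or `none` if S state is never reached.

Op 1: C1 read [C1 read from I: no other sharers -> C1=E (exclusive)] -> [I,E]
Op 2: C1 write [C1 write: invalidate none -> C1=M] -> [I,M]
Op 3: C1 write [C1 write: already M (modified), no change] -> [I,M]
Op 4: C1 read [C1 read: already in M, no change] -> [I,M]
Op 5: C1 write [C1 write: already M (modified), no change] -> [I,M]
Op 6: C0 read [C0 read from I: others=['C1=M'] -> C0=S, others downsized to S] -> [S,S]
  -> First S state at op 6; remaining ops need not be traced.

Answer: 6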